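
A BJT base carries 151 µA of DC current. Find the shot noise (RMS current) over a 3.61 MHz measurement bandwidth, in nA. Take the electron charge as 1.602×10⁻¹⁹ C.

I_n = √(2qI·B)
2qI·B = 2 × 1.602×10⁻¹⁹ × 1.51×10⁻⁴ × 3.61×10⁶ = 1.75×10⁻¹⁶ A²
I_n = √(1.75×10⁻¹⁶) = 1.32×10⁻⁸ A = 13.2 nA

13.2 nA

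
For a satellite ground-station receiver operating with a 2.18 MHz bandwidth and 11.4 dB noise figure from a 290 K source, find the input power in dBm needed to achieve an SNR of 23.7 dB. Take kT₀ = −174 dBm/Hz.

Sensitivity = −174 + 10 log₁₀(B) + NF + SNR_min
= −174 + 63.38 + 11.4 + 23.7
= −75.52 dBm → −75.5 dBm

−75.5 dBm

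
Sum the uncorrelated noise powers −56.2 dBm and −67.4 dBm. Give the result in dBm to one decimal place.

−55.9 dBm

Convert to linear, add, convert back:
P₁ = 2.40×10⁻⁹ W, P₂ = 1.82×10⁻¹⁰ W
P_tot = 2.58×10⁻⁹ W → 10 log₁₀(P_tot / 10⁻³) = −55.9 dBm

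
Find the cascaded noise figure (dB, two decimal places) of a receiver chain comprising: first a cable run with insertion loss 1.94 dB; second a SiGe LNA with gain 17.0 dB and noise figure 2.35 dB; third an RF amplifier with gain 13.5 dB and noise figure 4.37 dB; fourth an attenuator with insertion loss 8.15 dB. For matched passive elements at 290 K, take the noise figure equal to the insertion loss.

Convert to linear (a loss of L dB is a gain of −L dB): F_i = 10^(NF_i/10), G_i = 10^(G_i,dB/10)
  Stage 1: F_1 = 10^(1.94/10) = 1.563, G_1 = 10^(−1.94/10) = 0.6397
  Stage 2: F_2 = 10^(2.35/10) = 1.718, G_2 = 10^(17.0/10) = 50.12
  Stage 3: F_3 = 10^(4.37/10) = 2.735, G_3 = 10^(13.5/10) = 22.39
  Stage 4: F_4 = 10^(8.15/10) = 6.531, G_4 = 10^(−8.15/10) = 0.1531
Friis cascade:
  F = 1.563 + (1.718 − 1)/0.6397 + (2.735 − 1)/32.06 + (6.531 − 1)/717.8 = 2.747
NF = 10 log₁₀(2.747) = 4.39 dB

4.39 dB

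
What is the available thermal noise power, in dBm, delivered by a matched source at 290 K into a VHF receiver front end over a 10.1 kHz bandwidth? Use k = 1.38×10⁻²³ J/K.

P_n = kTB = 1.38×10⁻²³ × 290 × 1.01×10⁴ = 4.04×10⁻¹⁷ W
In dBm: 10 log₁₀(4.04×10⁻¹⁷ / 10⁻³) = −133.9 dBm

−133.9 dBm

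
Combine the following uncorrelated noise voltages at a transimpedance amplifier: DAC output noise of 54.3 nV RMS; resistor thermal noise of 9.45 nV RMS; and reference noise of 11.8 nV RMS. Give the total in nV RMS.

56.4 nV

Uncorrelated sources add in power (mean-square): V_tot = √(ΣV_i²)
V_tot = √[(5.43×10⁻⁸)² + (9.45×10⁻⁹)² + (1.18×10⁻⁸)²] = 5.64×10⁻⁸ V = 56.4 nV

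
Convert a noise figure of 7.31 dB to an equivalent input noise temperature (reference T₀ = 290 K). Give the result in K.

F = 10^(7.31/10) = 5.3827
T_e = (F − 1)·T₀ = (5.3827 − 1) × 290 = 1271 K

1271 K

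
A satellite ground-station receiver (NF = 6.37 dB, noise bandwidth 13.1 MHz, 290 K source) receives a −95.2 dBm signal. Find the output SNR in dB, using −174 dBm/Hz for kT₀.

1.3 dB

Noise floor: N = −174 + 10 log₁₀(B) + NF
10 log₁₀(1.31×10⁷) = 71.17 dB
N = −174 + 71.17 + 6.37 = −96.46 dBm
SNR = P_sig − N = −95.2 − (−96.46) = 1.26 dB → 1.3 dB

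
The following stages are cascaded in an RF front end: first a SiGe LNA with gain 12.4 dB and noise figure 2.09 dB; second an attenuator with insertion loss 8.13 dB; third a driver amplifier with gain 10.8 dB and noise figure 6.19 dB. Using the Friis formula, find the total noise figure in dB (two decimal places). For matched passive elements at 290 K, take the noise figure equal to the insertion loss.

4.94 dB

Convert to linear (a loss of L dB is a gain of −L dB): F_i = 10^(NF_i/10), G_i = 10^(G_i,dB/10)
  Stage 1: F_1 = 10^(2.09/10) = 1.618, G_1 = 10^(12.4/10) = 17.38
  Stage 2: F_2 = 10^(8.13/10) = 6.501, G_2 = 10^(−8.13/10) = 0.1538
  Stage 3: F_3 = 10^(6.19/10) = 4.159, G_3 = 10^(10.8/10) = 12.02
Friis cascade:
  F = 1.618 + (6.501 − 1)/17.38 + (4.159 − 1)/2.673 = 3.117
NF = 10 log₁₀(3.117) = 4.94 dB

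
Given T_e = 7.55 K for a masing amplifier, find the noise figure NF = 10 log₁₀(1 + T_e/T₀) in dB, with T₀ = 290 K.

F = 1 + T_e/T₀ = 1 + 7.55/290 = 1.02603
NF = 10 log₁₀(1.02603) = 0.112 dB

0.112 dB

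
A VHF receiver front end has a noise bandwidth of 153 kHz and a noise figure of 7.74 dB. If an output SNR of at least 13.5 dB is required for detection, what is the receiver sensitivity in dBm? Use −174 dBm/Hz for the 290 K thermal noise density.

Sensitivity = −174 + 10 log₁₀(B) + NF + SNR_min
= −174 + 51.85 + 7.74 + 13.5
= −100.91 dBm → −100.9 dBm

−100.9 dBm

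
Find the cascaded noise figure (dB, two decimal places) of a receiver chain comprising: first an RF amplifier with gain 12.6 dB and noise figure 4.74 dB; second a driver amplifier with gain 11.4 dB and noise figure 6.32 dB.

5.00 dB

Convert to linear (a loss of L dB is a gain of −L dB): F_i = 10^(NF_i/10), G_i = 10^(G_i,dB/10)
  Stage 1: F_1 = 10^(4.74/10) = 2.979, G_1 = 10^(12.6/10) = 18.20
  Stage 2: F_2 = 10^(6.32/10) = 4.285, G_2 = 10^(11.4/10) = 13.80
Friis cascade:
  F = 2.979 + (4.285 − 1)/18.20 = 3.159
NF = 10 log₁₀(3.159) = 5.00 dB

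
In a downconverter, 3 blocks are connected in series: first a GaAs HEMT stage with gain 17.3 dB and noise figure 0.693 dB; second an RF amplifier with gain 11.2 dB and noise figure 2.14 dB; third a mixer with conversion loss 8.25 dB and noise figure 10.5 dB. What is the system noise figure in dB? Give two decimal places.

Convert to linear (a loss of L dB is a gain of −L dB): F_i = 10^(NF_i/10), G_i = 10^(G_i,dB/10)
  Stage 1: F_1 = 10^(0.693/10) = 1.173, G_1 = 10^(17.3/10) = 53.70
  Stage 2: F_2 = 10^(2.14/10) = 1.637, G_2 = 10^(11.2/10) = 13.18
  Stage 3: F_3 = 10^(10.5/10) = 11.22, G_3 = 10^(−8.25/10) = 0.1496
Friis cascade:
  F = 1.173 + (1.637 − 1)/53.70 + (11.22 − 1)/707.9 = 1.199
NF = 10 log₁₀(1.199) = 0.79 dB

0.79 dB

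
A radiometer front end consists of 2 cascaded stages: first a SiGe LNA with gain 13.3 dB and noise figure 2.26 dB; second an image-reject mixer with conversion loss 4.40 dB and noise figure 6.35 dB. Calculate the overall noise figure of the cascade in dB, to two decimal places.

Convert to linear (a loss of L dB is a gain of −L dB): F_i = 10^(NF_i/10), G_i = 10^(G_i,dB/10)
  Stage 1: F_1 = 10^(2.26/10) = 1.683, G_1 = 10^(13.3/10) = 21.38
  Stage 2: F_2 = 10^(6.35/10) = 4.315, G_2 = 10^(−4.40/10) = 0.3631
Friis cascade:
  F = 1.683 + (4.315 − 1)/21.38 = 1.838
NF = 10 log₁₀(1.838) = 2.64 dB

2.64 dB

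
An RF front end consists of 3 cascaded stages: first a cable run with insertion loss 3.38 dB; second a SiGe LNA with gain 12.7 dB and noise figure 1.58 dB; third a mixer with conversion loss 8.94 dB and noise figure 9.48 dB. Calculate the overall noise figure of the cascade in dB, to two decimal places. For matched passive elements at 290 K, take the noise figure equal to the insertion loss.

Convert to linear (a loss of L dB is a gain of −L dB): F_i = 10^(NF_i/10), G_i = 10^(G_i,dB/10)
  Stage 1: F_1 = 10^(3.38/10) = 2.178, G_1 = 10^(−3.38/10) = 0.4592
  Stage 2: F_2 = 10^(1.58/10) = 1.439, G_2 = 10^(12.7/10) = 18.62
  Stage 3: F_3 = 10^(9.48/10) = 8.872, G_3 = 10^(−8.94/10) = 0.1276
Friis cascade:
  F = 2.178 + (1.439 − 1)/0.4592 + (8.872 − 1)/8.551 = 4.054
NF = 10 log₁₀(4.054) = 6.08 dB

6.08 dB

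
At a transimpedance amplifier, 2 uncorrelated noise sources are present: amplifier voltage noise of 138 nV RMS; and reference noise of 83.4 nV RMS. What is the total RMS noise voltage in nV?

161 nV

Uncorrelated sources add in power (mean-square): V_tot = √(ΣV_i²)
V_tot = √[(1.38×10⁻⁷)² + (8.34×10⁻⁸)²] = 1.61×10⁻⁷ V = 161 nV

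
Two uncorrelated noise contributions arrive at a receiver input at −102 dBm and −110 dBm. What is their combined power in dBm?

Convert to linear, add, convert back:
P₁ = 6.31×10⁻¹⁴ W, P₂ = 1.00×10⁻¹⁴ W
P_tot = 7.31×10⁻¹⁴ W → 10 log₁₀(P_tot / 10⁻³) = −101.4 dBm

−101.4 dBm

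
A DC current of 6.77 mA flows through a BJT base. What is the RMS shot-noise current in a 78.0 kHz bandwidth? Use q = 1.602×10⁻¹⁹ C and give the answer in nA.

13.0 nA

I_n = √(2qI·B)
2qI·B = 2 × 1.602×10⁻¹⁹ × 6.77×10⁻³ × 7.80×10⁴ = 1.69×10⁻¹⁶ A²
I_n = √(1.69×10⁻¹⁶) = 1.30×10⁻⁸ A = 13.0 nA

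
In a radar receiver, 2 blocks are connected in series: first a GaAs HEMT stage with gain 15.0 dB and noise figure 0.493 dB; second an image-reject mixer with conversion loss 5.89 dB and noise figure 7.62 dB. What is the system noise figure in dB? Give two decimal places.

Convert to linear (a loss of L dB is a gain of −L dB): F_i = 10^(NF_i/10), G_i = 10^(G_i,dB/10)
  Stage 1: F_1 = 10^(0.493/10) = 1.120, G_1 = 10^(15.0/10) = 31.62
  Stage 2: F_2 = 10^(7.62/10) = 5.781, G_2 = 10^(−5.89/10) = 0.2576
Friis cascade:
  F = 1.120 + (5.781 − 1)/31.62 = 1.271
NF = 10 log₁₀(1.271) = 1.04 dB

1.04 dB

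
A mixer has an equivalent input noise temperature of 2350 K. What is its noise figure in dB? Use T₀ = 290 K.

9.59 dB

F = 1 + T_e/T₀ = 1 + 2350/290 = 9.10345
NF = 10 log₁₀(9.10345) = 9.59 dB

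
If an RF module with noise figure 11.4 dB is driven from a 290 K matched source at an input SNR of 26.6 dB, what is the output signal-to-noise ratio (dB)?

By definition F = SNR_in/SNR_out, so in dB: SNR_out = SNR_in − NF
SNR_out = 26.6 − 11.4 = 15.2 dB

15.2 dB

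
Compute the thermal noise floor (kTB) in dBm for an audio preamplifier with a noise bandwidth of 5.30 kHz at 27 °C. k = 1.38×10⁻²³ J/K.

T = 27 °C + 273.15 = 300.15 K
P_n = kTB = 1.38×10⁻²³ × 300.15 × 5.30×10³ = 2.20×10⁻¹⁷ W
In dBm: 10 log₁₀(2.20×10⁻¹⁷ / 10⁻³) = −136.6 dBm

−136.6 dBm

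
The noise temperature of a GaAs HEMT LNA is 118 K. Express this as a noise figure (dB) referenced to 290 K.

F = 1 + T_e/T₀ = 1 + 118/290 = 1.4069
NF = 10 log₁₀(1.4069) = 1.48 dB

1.48 dB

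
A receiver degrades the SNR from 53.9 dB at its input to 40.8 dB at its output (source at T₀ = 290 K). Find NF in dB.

NF (dB) = SNR_in(dB) − SNR_out(dB) when the source is at T₀
NF = 53.9 − 40.8 = 13.1 dB

13.1 dB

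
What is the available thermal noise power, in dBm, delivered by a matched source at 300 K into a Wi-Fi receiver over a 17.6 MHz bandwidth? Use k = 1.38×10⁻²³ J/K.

P_n = kTB = 1.38×10⁻²³ × 300 × 1.76×10⁷ = 7.29×10⁻¹⁴ W
In dBm: 10 log₁₀(7.29×10⁻¹⁴ / 10⁻³) = −101.4 dBm

−101.4 dBm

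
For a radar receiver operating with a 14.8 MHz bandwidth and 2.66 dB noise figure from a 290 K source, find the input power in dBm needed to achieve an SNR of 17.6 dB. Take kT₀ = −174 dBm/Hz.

−82.0 dBm

Sensitivity = −174 + 10 log₁₀(B) + NF + SNR_min
= −174 + 71.7 + 2.66 + 17.6
= −82.04 dBm → −82.0 dBm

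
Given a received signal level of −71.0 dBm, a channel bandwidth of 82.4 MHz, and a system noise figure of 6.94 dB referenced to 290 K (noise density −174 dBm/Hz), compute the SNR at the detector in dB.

Noise floor: N = −174 + 10 log₁₀(B) + NF
10 log₁₀(8.24×10⁷) = 79.16 dB
N = −174 + 79.16 + 6.94 = −87.90 dBm
SNR = P_sig − N = −71.0 − (−87.90) = 16.90 dB → 16.9 dB

16.9 dB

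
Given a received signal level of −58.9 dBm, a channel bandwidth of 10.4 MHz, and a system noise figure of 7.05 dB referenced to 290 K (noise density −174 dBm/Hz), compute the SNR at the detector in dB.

Noise floor: N = −174 + 10 log₁₀(B) + NF
10 log₁₀(1.04×10⁷) = 70.17 dB
N = −174 + 70.17 + 7.05 = −96.78 dBm
SNR = P_sig − N = −58.9 − (−96.78) = 37.88 dB → 37.9 dB

37.9 dB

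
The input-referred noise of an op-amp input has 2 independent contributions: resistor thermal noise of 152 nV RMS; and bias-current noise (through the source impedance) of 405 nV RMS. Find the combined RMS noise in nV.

433 nV

Uncorrelated sources add in power (mean-square): V_tot = √(ΣV_i²)
V_tot = √[(1.52×10⁻⁷)² + (4.05×10⁻⁷)²] = 4.33×10⁻⁷ V = 433 nV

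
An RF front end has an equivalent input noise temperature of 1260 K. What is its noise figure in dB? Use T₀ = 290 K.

7.28 dB

F = 1 + T_e/T₀ = 1 + 1260/290 = 5.34483
NF = 10 log₁₀(5.34483) = 7.28 dB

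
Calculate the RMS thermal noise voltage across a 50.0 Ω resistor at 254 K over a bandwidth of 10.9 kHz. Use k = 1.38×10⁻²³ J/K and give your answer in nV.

87.4 nV

V_n = √(4kTRB)
4kTRB = 4 × 1.38×10⁻²³ × 254 × 5.00×10¹ × 1.09×10⁴ = 7.64×10⁻¹⁵ V²
V_n = √(7.64×10⁻¹⁵) = 8.74×10⁻⁸ V = 87.4 nV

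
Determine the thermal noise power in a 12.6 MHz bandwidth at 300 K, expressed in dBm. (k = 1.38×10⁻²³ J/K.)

P_n = kTB = 1.38×10⁻²³ × 300 × 1.26×10⁷ = 5.22×10⁻¹⁴ W
In dBm: 10 log₁₀(5.22×10⁻¹⁴ / 10⁻³) = −102.8 dBm

−102.8 dBm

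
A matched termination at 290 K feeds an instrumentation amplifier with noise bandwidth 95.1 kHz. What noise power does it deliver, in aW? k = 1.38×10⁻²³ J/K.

P_n = kTB = 1.38×10⁻²³ × 290 × 9.51×10⁴ = 3.81×10⁻¹⁶ W = 381 aW

381 aW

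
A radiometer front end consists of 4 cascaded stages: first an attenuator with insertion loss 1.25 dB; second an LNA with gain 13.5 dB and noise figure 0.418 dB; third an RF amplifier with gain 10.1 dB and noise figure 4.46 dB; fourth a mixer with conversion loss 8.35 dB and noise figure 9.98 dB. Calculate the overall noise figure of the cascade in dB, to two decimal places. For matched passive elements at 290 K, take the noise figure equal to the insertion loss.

Convert to linear (a loss of L dB is a gain of −L dB): F_i = 10^(NF_i/10), G_i = 10^(G_i,dB/10)
  Stage 1: F_1 = 10^(1.25/10) = 1.334, G_1 = 10^(−1.25/10) = 0.7499
  Stage 2: F_2 = 10^(0.418/10) = 1.101, G_2 = 10^(13.5/10) = 22.39
  Stage 3: F_3 = 10^(4.46/10) = 2.793, G_3 = 10^(10.1/10) = 10.23
  Stage 4: F_4 = 10^(9.98/10) = 9.954, G_4 = 10^(−8.35/10) = 0.1462
Friis cascade:
  F = 1.334 + (1.101 − 1)/0.7499 + (2.793 − 1)/16.79 + (9.954 − 1)/171.8 = 1.627
NF = 10 log₁₀(1.627) = 2.11 dB

2.11 dB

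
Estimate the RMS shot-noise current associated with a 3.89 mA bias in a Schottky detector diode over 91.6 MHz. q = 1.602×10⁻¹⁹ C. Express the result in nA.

338 nA

I_n = √(2qI·B)
2qI·B = 2 × 1.602×10⁻¹⁹ × 3.89×10⁻³ × 9.16×10⁷ = 1.14×10⁻¹³ A²
I_n = √(1.14×10⁻¹³) = 3.38×10⁻⁷ A = 338 nA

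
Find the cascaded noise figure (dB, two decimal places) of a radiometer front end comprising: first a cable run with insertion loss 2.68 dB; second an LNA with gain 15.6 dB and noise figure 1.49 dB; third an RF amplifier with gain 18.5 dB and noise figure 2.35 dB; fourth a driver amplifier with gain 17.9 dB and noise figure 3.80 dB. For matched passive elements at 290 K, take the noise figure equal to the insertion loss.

4.23 dB

Convert to linear (a loss of L dB is a gain of −L dB): F_i = 10^(NF_i/10), G_i = 10^(G_i,dB/10)
  Stage 1: F_1 = 10^(2.68/10) = 1.854, G_1 = 10^(−2.68/10) = 0.5395
  Stage 2: F_2 = 10^(1.49/10) = 1.409, G_2 = 10^(15.6/10) = 36.31
  Stage 3: F_3 = 10^(2.35/10) = 1.718, G_3 = 10^(18.5/10) = 70.79
  Stage 4: F_4 = 10^(3.80/10) = 2.399, G_4 = 10^(17.9/10) = 61.66
Friis cascade:
  F = 1.854 + (1.409 − 1)/0.5395 + (1.718 − 1)/19.59 + (2.399 − 1)/1387 = 2.650
NF = 10 log₁₀(2.650) = 4.23 dB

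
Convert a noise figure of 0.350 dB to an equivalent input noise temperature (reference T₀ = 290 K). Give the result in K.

24.3 K

F = 10^(0.350/10) = 1.08393
T_e = (F − 1)·T₀ = (1.08393 − 1) × 290 = 24.3 K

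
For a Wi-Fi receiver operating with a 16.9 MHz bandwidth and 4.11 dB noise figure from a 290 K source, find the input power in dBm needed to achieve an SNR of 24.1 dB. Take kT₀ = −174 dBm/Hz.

−73.5 dBm

Sensitivity = −174 + 10 log₁₀(B) + NF + SNR_min
= −174 + 72.28 + 4.11 + 24.1
= −73.51 dBm → −73.5 dBm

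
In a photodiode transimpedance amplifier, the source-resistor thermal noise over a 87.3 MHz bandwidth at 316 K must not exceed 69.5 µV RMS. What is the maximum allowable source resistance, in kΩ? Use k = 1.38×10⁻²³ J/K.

3.17 kΩ

Johnson–Nyquist: V_n = √(4kTRB) ⇒ R = V_n² / (4kTB)
4kTB = 4 × 1.38×10⁻²³ × 316 × 8.73×10⁷ = 1.52×10⁻¹²
R = (6.95×10⁻⁵)² / 1.52×10⁻¹² = 3.17×10³ Ω = 3.17 kΩ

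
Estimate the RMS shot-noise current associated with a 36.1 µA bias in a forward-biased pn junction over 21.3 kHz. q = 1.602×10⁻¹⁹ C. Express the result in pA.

496 pA

I_n = √(2qI·B)
2qI·B = 2 × 1.602×10⁻¹⁹ × 3.61×10⁻⁵ × 2.13×10⁴ = 2.46×10⁻¹⁹ A²
I_n = √(2.46×10⁻¹⁹) = 4.96×10⁻¹⁰ A = 496 pA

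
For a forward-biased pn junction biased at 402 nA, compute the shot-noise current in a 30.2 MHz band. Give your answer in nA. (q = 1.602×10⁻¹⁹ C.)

I_n = √(2qI·B)
2qI·B = 2 × 1.602×10⁻¹⁹ × 4.02×10⁻⁷ × 3.02×10⁷ = 3.89×10⁻¹⁸ A²
I_n = √(3.89×10⁻¹⁸) = 1.97×10⁻⁹ A = 1.97 nA

1.97 nA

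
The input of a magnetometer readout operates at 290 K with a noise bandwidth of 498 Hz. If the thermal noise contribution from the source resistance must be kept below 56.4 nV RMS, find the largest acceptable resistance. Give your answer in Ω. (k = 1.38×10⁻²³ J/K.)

399 Ω

Johnson–Nyquist: V_n = √(4kTRB) ⇒ R = V_n² / (4kTB)
4kTB = 4 × 1.38×10⁻²³ × 290 × 4.98×10² = 7.97×10⁻¹⁸
R = (5.64×10⁻⁸)² / 7.97×10⁻¹⁸ = 3.99×10² Ω = 399 Ω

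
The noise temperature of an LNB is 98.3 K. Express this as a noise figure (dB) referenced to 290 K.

1.27 dB

F = 1 + T_e/T₀ = 1 + 98.3/290 = 1.33897
NF = 10 log₁₀(1.33897) = 1.27 dB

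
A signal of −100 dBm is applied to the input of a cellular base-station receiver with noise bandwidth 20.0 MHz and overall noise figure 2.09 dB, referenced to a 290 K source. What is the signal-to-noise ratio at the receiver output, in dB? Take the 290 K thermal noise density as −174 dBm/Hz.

−1.1 dB

Noise floor: N = −174 + 10 log₁₀(B) + NF
10 log₁₀(2.00×10⁷) = 73.01 dB
N = −174 + 73.01 + 2.09 = −98.90 dBm
SNR = P_sig − N = −100 − (−98.90) = −1.10 dB → −1.1 dB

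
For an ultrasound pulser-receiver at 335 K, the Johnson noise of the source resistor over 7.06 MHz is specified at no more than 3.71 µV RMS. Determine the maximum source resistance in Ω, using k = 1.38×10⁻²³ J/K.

105 Ω

Johnson–Nyquist: V_n = √(4kTRB) ⇒ R = V_n² / (4kTB)
4kTB = 4 × 1.38×10⁻²³ × 335 × 7.06×10⁶ = 1.31×10⁻¹³
R = (3.71×10⁻⁶)² / 1.31×10⁻¹³ = 1.05×10² Ω = 105 Ω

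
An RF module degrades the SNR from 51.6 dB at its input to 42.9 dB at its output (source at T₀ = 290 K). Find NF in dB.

NF (dB) = SNR_in(dB) − SNR_out(dB) when the source is at T₀
NF = 51.6 − 42.9 = 8.7 dB

8.7 dB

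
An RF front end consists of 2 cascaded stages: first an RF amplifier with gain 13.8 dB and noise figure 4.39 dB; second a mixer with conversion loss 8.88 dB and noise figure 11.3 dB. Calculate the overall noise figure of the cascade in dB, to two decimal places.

Convert to linear (a loss of L dB is a gain of −L dB): F_i = 10^(NF_i/10), G_i = 10^(G_i,dB/10)
  Stage 1: F_1 = 10^(4.39/10) = 2.748, G_1 = 10^(13.8/10) = 23.99
  Stage 2: F_2 = 10^(11.3/10) = 13.49, G_2 = 10^(−8.88/10) = 0.1294
Friis cascade:
  F = 2.748 + (13.49 − 1)/23.99 = 3.269
NF = 10 log₁₀(3.269) = 5.14 dB

5.14 dB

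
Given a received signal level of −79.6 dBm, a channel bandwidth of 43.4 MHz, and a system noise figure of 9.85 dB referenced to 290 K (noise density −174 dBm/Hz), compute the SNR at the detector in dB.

Noise floor: N = −174 + 10 log₁₀(B) + NF
10 log₁₀(4.34×10⁷) = 76.37 dB
N = −174 + 76.37 + 9.85 = −87.78 dBm
SNR = P_sig − N = −79.6 − (−87.78) = 8.18 dB → 8.2 dB

8.2 dB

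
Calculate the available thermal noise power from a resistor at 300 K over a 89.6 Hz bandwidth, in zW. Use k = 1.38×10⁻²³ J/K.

P_n = kTB = 1.38×10⁻²³ × 300 × 8.96×10¹ = 3.71×10⁻¹⁹ W = 371 zW

371 zW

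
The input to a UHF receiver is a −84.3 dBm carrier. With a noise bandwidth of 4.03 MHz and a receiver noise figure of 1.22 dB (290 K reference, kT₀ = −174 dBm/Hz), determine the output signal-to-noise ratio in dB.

Noise floor: N = −174 + 10 log₁₀(B) + NF
10 log₁₀(4.03×10⁶) = 66.05 dB
N = −174 + 66.05 + 1.22 = −106.73 dBm
SNR = P_sig − N = −84.3 − (−106.73) = 22.43 dB → 22.4 dB

22.4 dB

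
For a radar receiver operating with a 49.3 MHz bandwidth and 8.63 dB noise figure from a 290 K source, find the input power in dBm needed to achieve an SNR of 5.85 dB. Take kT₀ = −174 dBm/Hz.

Sensitivity = −174 + 10 log₁₀(B) + NF + SNR_min
= −174 + 76.93 + 8.63 + 5.85
= −82.59 dBm → −82.6 dBm

−82.6 dBm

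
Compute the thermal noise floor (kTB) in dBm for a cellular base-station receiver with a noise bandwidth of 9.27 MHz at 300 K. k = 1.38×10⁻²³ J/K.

−104.2 dBm

P_n = kTB = 1.38×10⁻²³ × 300 × 9.27×10⁶ = 3.84×10⁻¹⁴ W
In dBm: 10 log₁₀(3.84×10⁻¹⁴ / 10⁻³) = −104.2 dBm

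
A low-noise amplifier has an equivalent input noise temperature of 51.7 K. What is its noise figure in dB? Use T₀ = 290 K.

0.712 dB

F = 1 + T_e/T₀ = 1 + 51.7/290 = 1.17828
NF = 10 log₁₀(1.17828) = 0.712 dB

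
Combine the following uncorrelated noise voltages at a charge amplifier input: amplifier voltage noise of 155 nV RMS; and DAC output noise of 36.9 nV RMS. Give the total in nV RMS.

Uncorrelated sources add in power (mean-square): V_tot = √(ΣV_i²)
V_tot = √[(1.55×10⁻⁷)² + (3.69×10⁻⁸)²] = 1.59×10⁻⁷ V = 159 nV

159 nV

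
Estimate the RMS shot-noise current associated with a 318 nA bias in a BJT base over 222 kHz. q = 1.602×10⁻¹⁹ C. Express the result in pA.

150 pA

I_n = √(2qI·B)
2qI·B = 2 × 1.602×10⁻¹⁹ × 3.18×10⁻⁷ × 2.22×10⁵ = 2.26×10⁻²⁰ A²
I_n = √(2.26×10⁻²⁰) = 1.50×10⁻¹⁰ A = 150 pA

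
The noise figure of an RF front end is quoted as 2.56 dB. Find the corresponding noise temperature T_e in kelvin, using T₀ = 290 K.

F = 10^(2.56/10) = 1.80302
T_e = (F − 1)·T₀ = (1.80302 − 1) × 290 = 233 K

233 K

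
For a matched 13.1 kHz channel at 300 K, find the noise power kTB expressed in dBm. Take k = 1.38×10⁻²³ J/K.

−132.7 dBm

P_n = kTB = 1.38×10⁻²³ × 300 × 1.31×10⁴ = 5.42×10⁻¹⁷ W
In dBm: 10 log₁₀(5.42×10⁻¹⁷ / 10⁻³) = −132.7 dBm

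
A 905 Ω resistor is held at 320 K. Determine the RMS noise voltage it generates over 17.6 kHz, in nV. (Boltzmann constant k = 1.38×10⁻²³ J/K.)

530 nV

V_n = √(4kTRB)
4kTRB = 4 × 1.38×10⁻²³ × 320 × 9.05×10² × 1.76×10⁴ = 2.81×10⁻¹³ V²
V_n = √(2.81×10⁻¹³) = 5.30×10⁻⁷ V = 530 nV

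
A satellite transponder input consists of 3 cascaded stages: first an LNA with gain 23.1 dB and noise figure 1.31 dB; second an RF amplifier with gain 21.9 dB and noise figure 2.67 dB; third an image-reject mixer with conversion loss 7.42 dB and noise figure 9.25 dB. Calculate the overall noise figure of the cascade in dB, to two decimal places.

1.32 dB

Convert to linear (a loss of L dB is a gain of −L dB): F_i = 10^(NF_i/10), G_i = 10^(G_i,dB/10)
  Stage 1: F_1 = 10^(1.31/10) = 1.352, G_1 = 10^(23.1/10) = 204.2
  Stage 2: F_2 = 10^(2.67/10) = 1.849, G_2 = 10^(21.9/10) = 154.9
  Stage 3: F_3 = 10^(9.25/10) = 8.414, G_3 = 10^(−7.42/10) = 0.1811
Friis cascade:
  F = 1.352 + (1.849 − 1)/204.2 + (8.414 − 1)/3.162×10⁴ = 1.356
NF = 10 log₁₀(1.356) = 1.32 dB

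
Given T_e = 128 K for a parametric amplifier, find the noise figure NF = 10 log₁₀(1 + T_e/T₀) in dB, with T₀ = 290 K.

1.59 dB

F = 1 + T_e/T₀ = 1 + 128/290 = 1.44138
NF = 10 log₁₀(1.44138) = 1.59 dB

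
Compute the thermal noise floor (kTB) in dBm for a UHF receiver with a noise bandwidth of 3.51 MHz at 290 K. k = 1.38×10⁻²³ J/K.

P_n = kTB = 1.38×10⁻²³ × 290 × 3.51×10⁶ = 1.40×10⁻¹⁴ W
In dBm: 10 log₁₀(1.40×10⁻¹⁴ / 10⁻³) = −108.5 dBm

−108.5 dBm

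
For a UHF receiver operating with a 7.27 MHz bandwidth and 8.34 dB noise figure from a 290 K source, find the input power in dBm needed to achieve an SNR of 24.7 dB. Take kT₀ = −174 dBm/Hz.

−72.3 dBm

Sensitivity = −174 + 10 log₁₀(B) + NF + SNR_min
= −174 + 68.62 + 8.34 + 24.7
= −72.34 dBm → −72.3 dBm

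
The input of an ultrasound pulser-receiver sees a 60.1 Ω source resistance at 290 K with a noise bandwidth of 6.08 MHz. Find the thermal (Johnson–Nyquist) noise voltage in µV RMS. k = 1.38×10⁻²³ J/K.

2.42 µV

V_n = √(4kTRB)
4kTRB = 4 × 1.38×10⁻²³ × 290 × 6.01×10¹ × 6.08×10⁶ = 5.85×10⁻¹² V²
V_n = √(5.85×10⁻¹²) = 2.42×10⁻⁶ V = 2.42 µV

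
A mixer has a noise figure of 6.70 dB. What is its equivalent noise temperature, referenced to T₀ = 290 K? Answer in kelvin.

1066 K

F = 10^(6.70/10) = 4.67735
T_e = (F − 1)·T₀ = (4.67735 − 1) × 290 = 1066 K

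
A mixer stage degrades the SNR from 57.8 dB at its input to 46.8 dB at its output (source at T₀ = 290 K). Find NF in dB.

11.0 dB

NF (dB) = SNR_in(dB) − SNR_out(dB) when the source is at T₀
NF = 57.8 − 46.8 = 11.0 dB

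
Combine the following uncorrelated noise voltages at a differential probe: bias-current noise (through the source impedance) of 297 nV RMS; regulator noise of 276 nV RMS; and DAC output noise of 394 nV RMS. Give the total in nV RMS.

565 nV

Uncorrelated sources add in power (mean-square): V_tot = √(ΣV_i²)
V_tot = √[(2.97×10⁻⁷)² + (2.76×10⁻⁷)² + (3.94×10⁻⁷)²] = 5.65×10⁻⁷ V = 565 nV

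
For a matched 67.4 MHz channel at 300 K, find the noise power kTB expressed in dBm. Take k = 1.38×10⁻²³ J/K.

P_n = kTB = 1.38×10⁻²³ × 300 × 6.74×10⁷ = 2.79×10⁻¹³ W
In dBm: 10 log₁₀(2.79×10⁻¹³ / 10⁻³) = −95.5 dBm

−95.5 dBm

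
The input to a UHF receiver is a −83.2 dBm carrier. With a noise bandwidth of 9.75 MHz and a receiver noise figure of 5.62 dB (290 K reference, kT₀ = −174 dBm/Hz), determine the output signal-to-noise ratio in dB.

15.3 dB

Noise floor: N = −174 + 10 log₁₀(B) + NF
10 log₁₀(9.75×10⁶) = 69.89 dB
N = −174 + 69.89 + 5.62 = −98.49 dBm
SNR = P_sig − N = −83.2 − (−98.49) = 15.29 dB → 15.3 dB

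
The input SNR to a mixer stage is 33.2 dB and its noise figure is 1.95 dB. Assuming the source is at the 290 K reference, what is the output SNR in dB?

31.25 dB

By definition F = SNR_in/SNR_out, so in dB: SNR_out = SNR_in − NF
SNR_out = 33.2 − 1.95 = 31.25 dB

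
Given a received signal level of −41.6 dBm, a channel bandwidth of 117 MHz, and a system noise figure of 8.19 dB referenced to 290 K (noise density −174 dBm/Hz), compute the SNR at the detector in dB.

Noise floor: N = −174 + 10 log₁₀(B) + NF
10 log₁₀(1.17×10⁸) = 80.68 dB
N = −174 + 80.68 + 8.19 = −85.13 dBm
SNR = P_sig − N = −41.6 − (−85.13) = 43.53 dB → 43.5 dB

43.5 dB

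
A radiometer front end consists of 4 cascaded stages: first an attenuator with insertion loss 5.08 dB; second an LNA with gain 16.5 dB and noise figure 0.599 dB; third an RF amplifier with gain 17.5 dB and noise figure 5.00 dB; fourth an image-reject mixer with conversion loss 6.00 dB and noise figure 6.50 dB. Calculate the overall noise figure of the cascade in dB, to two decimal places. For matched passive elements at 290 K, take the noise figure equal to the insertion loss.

5.86 dB

Convert to linear (a loss of L dB is a gain of −L dB): F_i = 10^(NF_i/10), G_i = 10^(G_i,dB/10)
  Stage 1: F_1 = 10^(5.08/10) = 3.221, G_1 = 10^(−5.08/10) = 0.3105
  Stage 2: F_2 = 10^(0.599/10) = 1.148, G_2 = 10^(16.5/10) = 44.67
  Stage 3: F_3 = 10^(5.00/10) = 3.162, G_3 = 10^(17.5/10) = 56.23
  Stage 4: F_4 = 10^(6.50/10) = 4.467, G_4 = 10^(−6.00/10) = 0.2512
Friis cascade:
  F = 3.221 + (1.148 − 1)/0.3105 + (3.162 − 1)/13.87 + (4.467 − 1)/779.8 = 3.858
NF = 10 log₁₀(3.858) = 5.86 dB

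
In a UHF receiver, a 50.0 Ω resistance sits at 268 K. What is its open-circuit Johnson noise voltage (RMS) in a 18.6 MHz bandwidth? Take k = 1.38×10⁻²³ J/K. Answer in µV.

V_n = √(4kTRB)
4kTRB = 4 × 1.38×10⁻²³ × 268 × 5.00×10¹ × 1.86×10⁷ = 1.38×10⁻¹¹ V²
V_n = √(1.38×10⁻¹¹) = 3.71×10⁻⁶ V = 3.71 µV

3.71 µV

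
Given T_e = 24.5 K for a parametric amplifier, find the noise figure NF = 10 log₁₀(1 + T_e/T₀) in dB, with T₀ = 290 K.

0.352 dB

F = 1 + T_e/T₀ = 1 + 24.5/290 = 1.08448
NF = 10 log₁₀(1.08448) = 0.352 dB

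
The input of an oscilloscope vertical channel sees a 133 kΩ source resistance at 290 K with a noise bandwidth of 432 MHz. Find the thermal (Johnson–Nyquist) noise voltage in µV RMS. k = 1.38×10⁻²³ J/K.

V_n = √(4kTRB)
4kTRB = 4 × 1.38×10⁻²³ × 290 × 1.33×10⁵ × 4.32×10⁸ = 9.20×10⁻⁷ V²
V_n = √(9.20×10⁻⁷) = 9.59×10⁻⁴ V = 959 µV

959 µV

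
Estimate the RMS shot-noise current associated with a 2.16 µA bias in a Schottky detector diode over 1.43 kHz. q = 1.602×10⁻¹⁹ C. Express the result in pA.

31.5 pA

I_n = √(2qI·B)
2qI·B = 2 × 1.602×10⁻¹⁹ × 2.16×10⁻⁶ × 1.43×10³ = 9.90×10⁻²² A²
I_n = √(9.90×10⁻²²) = 3.15×10⁻¹¹ A = 31.5 pA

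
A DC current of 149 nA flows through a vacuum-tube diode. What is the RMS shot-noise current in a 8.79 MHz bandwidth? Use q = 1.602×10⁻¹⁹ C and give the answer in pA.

I_n = √(2qI·B)
2qI·B = 2 × 1.602×10⁻¹⁹ × 1.49×10⁻⁷ × 8.79×10⁶ = 4.20×10⁻¹⁹ A²
I_n = √(4.20×10⁻¹⁹) = 6.48×10⁻¹⁰ A = 648 pA

648 pA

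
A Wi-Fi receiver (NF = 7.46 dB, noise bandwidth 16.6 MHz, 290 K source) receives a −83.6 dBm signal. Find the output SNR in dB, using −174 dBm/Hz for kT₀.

Noise floor: N = −174 + 10 log₁₀(B) + NF
10 log₁₀(1.66×10⁷) = 72.2 dB
N = −174 + 72.2 + 7.46 = −94.34 dBm
SNR = P_sig − N = −83.6 − (−94.34) = 10.74 dB → 10.7 dB

10.7 dB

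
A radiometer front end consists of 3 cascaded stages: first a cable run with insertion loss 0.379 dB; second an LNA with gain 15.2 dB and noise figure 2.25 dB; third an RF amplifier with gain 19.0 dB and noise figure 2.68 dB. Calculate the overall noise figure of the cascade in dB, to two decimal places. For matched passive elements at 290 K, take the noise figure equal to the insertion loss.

2.70 dB

Convert to linear (a loss of L dB is a gain of −L dB): F_i = 10^(NF_i/10), G_i = 10^(G_i,dB/10)
  Stage 1: F_1 = 10^(0.379/10) = 1.091, G_1 = 10^(−0.379/10) = 0.9164
  Stage 2: F_2 = 10^(2.25/10) = 1.679, G_2 = 10^(15.2/10) = 33.11
  Stage 3: F_3 = 10^(2.68/10) = 1.854, G_3 = 10^(19.0/10) = 79.43
Friis cascade:
  F = 1.091 + (1.679 − 1)/0.9164 + (1.854 − 1)/30.35 = 1.860
NF = 10 log₁₀(1.860) = 2.70 dB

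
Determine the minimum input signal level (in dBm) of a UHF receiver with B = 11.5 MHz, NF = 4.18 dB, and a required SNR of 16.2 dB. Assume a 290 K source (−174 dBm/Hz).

−83.0 dBm

Sensitivity = −174 + 10 log₁₀(B) + NF + SNR_min
= −174 + 70.61 + 4.18 + 16.2
= −83.01 dBm → −83.0 dBm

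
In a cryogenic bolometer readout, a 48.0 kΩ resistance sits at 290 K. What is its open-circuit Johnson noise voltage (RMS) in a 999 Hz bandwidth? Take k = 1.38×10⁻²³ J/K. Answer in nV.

V_n = √(4kTRB)
4kTRB = 4 × 1.38×10⁻²³ × 290 × 4.80×10⁴ × 9.99×10² = 7.68×10⁻¹³ V²
V_n = √(7.68×10⁻¹³) = 8.76×10⁻⁷ V = 876 nV

876 nV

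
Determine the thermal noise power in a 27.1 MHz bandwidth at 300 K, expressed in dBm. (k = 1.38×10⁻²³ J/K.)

P_n = kTB = 1.38×10⁻²³ × 300 × 2.71×10⁷ = 1.12×10⁻¹³ W
In dBm: 10 log₁₀(1.12×10⁻¹³ / 10⁻³) = −99.5 dBm

−99.5 dBm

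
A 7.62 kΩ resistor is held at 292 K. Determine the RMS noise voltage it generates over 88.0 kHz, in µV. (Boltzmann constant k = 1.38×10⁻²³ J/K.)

V_n = √(4kTRB)
4kTRB = 4 × 1.38×10⁻²³ × 292 × 7.62×10³ × 8.80×10⁴ = 1.08×10⁻¹¹ V²
V_n = √(1.08×10⁻¹¹) = 3.29×10⁻⁶ V = 3.29 µV

3.29 µV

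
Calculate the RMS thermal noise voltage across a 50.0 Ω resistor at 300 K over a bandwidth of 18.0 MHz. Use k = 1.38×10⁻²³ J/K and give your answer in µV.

V_n = √(4kTRB)
4kTRB = 4 × 1.38×10⁻²³ × 300 × 5.00×10¹ × 1.80×10⁷ = 1.49×10⁻¹¹ V²
V_n = √(1.49×10⁻¹¹) = 3.86×10⁻⁶ V = 3.86 µV

3.86 µV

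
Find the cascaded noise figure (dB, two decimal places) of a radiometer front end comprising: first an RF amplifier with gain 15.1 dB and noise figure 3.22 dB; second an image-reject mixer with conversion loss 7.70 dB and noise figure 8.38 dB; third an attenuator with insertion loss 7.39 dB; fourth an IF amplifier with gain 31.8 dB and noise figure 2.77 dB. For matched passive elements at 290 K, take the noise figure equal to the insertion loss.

Convert to linear (a loss of L dB is a gain of −L dB): F_i = 10^(NF_i/10), G_i = 10^(G_i,dB/10)
  Stage 1: F_1 = 10^(3.22/10) = 2.099, G_1 = 10^(15.1/10) = 32.36
  Stage 2: F_2 = 10^(8.38/10) = 6.887, G_2 = 10^(−7.70/10) = 0.1698
  Stage 3: F_3 = 10^(7.39/10) = 5.483, G_3 = 10^(−7.39/10) = 0.1824
  Stage 4: F_4 = 10^(2.77/10) = 1.892, G_4 = 10^(31.8/10) = 1514
Friis cascade:
  F = 2.099 + (6.887 − 1)/32.36 + (5.483 − 1)/5.495 + (1.892 − 1)/1.002 = 3.987
NF = 10 log₁₀(3.987) = 6.01 dB

6.01 dB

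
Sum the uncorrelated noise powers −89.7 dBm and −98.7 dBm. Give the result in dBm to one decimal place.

−89.2 dBm

Convert to linear, add, convert back:
P₁ = 1.07×10⁻¹² W, P₂ = 1.35×10⁻¹³ W
P_tot = 1.21×10⁻¹² W → 10 log₁₀(P_tot / 10⁻³) = −89.2 dBm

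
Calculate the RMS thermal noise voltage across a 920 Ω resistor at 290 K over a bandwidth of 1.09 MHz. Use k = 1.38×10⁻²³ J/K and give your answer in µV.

V_n = √(4kTRB)
4kTRB = 4 × 1.38×10⁻²³ × 290 × 9.20×10² × 1.09×10⁶ = 1.61×10⁻¹¹ V²
V_n = √(1.61×10⁻¹¹) = 4.01×10⁻⁶ V = 4.01 µV

4.01 µV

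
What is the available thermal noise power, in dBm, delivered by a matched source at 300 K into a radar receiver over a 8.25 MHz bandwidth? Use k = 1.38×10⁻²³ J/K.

P_n = kTB = 1.38×10⁻²³ × 300 × 8.25×10⁶ = 3.42×10⁻¹⁴ W
In dBm: 10 log₁₀(3.42×10⁻¹⁴ / 10⁻³) = −104.7 dBm

−104.7 dBm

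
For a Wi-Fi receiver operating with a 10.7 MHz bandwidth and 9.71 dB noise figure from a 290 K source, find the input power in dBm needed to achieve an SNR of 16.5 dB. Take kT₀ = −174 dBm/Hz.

−77.5 dBm

Sensitivity = −174 + 10 log₁₀(B) + NF + SNR_min
= −174 + 70.29 + 9.71 + 16.5
= −77.50 dBm → −77.5 dBm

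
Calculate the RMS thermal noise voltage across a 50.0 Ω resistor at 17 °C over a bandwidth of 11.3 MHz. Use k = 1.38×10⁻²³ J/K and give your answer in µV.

3.01 µV

T = 17 °C + 273.15 = 290.15 K
V_n = √(4kTRB)
4kTRB = 4 × 1.38×10⁻²³ × 290.15 × 5.00×10¹ × 1.13×10⁷ = 9.05×10⁻¹² V²
V_n = √(9.05×10⁻¹²) = 3.01×10⁻⁶ V = 3.01 µV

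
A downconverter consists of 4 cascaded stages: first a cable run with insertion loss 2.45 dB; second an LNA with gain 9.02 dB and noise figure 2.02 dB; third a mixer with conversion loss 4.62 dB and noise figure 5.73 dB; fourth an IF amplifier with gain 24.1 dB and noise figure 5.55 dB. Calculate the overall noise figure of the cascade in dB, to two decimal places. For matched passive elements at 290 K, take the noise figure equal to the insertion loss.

7.04 dB

Convert to linear (a loss of L dB is a gain of −L dB): F_i = 10^(NF_i/10), G_i = 10^(G_i,dB/10)
  Stage 1: F_1 = 10^(2.45/10) = 1.758, G_1 = 10^(−2.45/10) = 0.5689
  Stage 2: F_2 = 10^(2.02/10) = 1.592, G_2 = 10^(9.02/10) = 7.980
  Stage 3: F_3 = 10^(5.73/10) = 3.741, G_3 = 10^(−4.62/10) = 0.3451
  Stage 4: F_4 = 10^(5.55/10) = 3.589, G_4 = 10^(24.1/10) = 257.0
Friis cascade:
  F = 1.758 + (1.592 − 1)/0.5689 + (3.741 − 1)/4.539 + (3.589 − 1)/1.567 = 5.055
NF = 10 log₁₀(5.055) = 7.04 dB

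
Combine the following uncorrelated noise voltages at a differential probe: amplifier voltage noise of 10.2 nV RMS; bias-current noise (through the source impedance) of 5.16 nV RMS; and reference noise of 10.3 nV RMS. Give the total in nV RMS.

Uncorrelated sources add in power (mean-square): V_tot = √(ΣV_i²)
V_tot = √[(1.02×10⁻⁸)² + (5.16×10⁻⁹)² + (1.03×10⁻⁸)²] = 1.54×10⁻⁸ V = 15.4 nV

15.4 nV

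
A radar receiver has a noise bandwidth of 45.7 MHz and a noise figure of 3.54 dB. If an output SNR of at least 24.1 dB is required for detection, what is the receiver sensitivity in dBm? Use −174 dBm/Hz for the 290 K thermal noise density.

Sensitivity = −174 + 10 log₁₀(B) + NF + SNR_min
= −174 + 76.6 + 3.54 + 24.1
= −69.76 dBm → −69.8 dBm

−69.8 dBm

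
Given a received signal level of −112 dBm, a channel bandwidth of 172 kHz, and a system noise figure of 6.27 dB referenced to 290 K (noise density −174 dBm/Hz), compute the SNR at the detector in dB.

Noise floor: N = −174 + 10 log₁₀(B) + NF
10 log₁₀(1.72×10⁵) = 52.36 dB
N = −174 + 52.36 + 6.27 = −115.37 dBm
SNR = P_sig − N = −112 − (−115.37) = 3.37 dB → 3.4 dB

3.4 dB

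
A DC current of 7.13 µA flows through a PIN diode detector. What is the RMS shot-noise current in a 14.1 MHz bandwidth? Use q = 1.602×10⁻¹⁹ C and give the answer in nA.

I_n = √(2qI·B)
2qI·B = 2 × 1.602×10⁻¹⁹ × 7.13×10⁻⁶ × 1.41×10⁷ = 3.22×10⁻¹⁷ A²
I_n = √(3.22×10⁻¹⁷) = 5.68×10⁻⁹ A = 5.68 nA

5.68 nA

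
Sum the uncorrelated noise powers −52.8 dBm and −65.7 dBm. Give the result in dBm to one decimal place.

Convert to linear, add, convert back:
P₁ = 5.25×10⁻⁹ W, P₂ = 2.69×10⁻¹⁰ W
P_tot = 5.52×10⁻⁹ W → 10 log₁₀(P_tot / 10⁻³) = −52.6 dBm

−52.6 dBm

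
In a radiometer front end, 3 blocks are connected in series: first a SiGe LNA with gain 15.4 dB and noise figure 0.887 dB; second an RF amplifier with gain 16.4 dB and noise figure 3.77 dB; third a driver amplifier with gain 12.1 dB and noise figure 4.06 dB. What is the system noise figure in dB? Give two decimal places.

1.03 dB

Convert to linear (a loss of L dB is a gain of −L dB): F_i = 10^(NF_i/10), G_i = 10^(G_i,dB/10)
  Stage 1: F_1 = 10^(0.887/10) = 1.227, G_1 = 10^(15.4/10) = 34.67
  Stage 2: F_2 = 10^(3.77/10) = 2.382, G_2 = 10^(16.4/10) = 43.65
  Stage 3: F_3 = 10^(4.06/10) = 2.547, G_3 = 10^(12.1/10) = 16.22
Friis cascade:
  F = 1.227 + (2.382 − 1)/34.67 + (2.547 − 1)/1514 = 1.267
NF = 10 log₁₀(1.267) = 1.03 dB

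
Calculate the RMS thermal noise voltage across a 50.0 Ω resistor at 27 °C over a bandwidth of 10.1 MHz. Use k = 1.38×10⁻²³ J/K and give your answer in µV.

T = 27 °C + 273.15 = 300.15 K
V_n = √(4kTRB)
4kTRB = 4 × 1.38×10⁻²³ × 300.15 × 5.00×10¹ × 1.01×10⁷ = 8.37×10⁻¹² V²
V_n = √(8.37×10⁻¹²) = 2.89×10⁻⁶ V = 2.89 µV

2.89 µV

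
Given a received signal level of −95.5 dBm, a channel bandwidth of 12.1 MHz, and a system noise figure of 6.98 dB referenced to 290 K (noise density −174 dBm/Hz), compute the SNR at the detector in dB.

Noise floor: N = −174 + 10 log₁₀(B) + NF
10 log₁₀(1.21×10⁷) = 70.83 dB
N = −174 + 70.83 + 6.98 = −96.19 dBm
SNR = P_sig − N = −95.5 − (−96.19) = 0.69 dB → 0.7 dB

0.7 dB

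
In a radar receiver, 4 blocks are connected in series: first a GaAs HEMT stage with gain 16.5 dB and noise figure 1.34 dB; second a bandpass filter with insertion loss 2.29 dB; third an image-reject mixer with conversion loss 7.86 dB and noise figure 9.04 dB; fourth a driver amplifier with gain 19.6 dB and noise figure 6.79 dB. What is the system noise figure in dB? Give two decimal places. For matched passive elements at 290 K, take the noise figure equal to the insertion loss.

Convert to linear (a loss of L dB is a gain of −L dB): F_i = 10^(NF_i/10), G_i = 10^(G_i,dB/10)
  Stage 1: F_1 = 10^(1.34/10) = 1.361, G_1 = 10^(16.5/10) = 44.67
  Stage 2: F_2 = 10^(2.29/10) = 1.694, G_2 = 10^(−2.29/10) = 0.5902
  Stage 3: F_3 = 10^(9.04/10) = 8.017, G_3 = 10^(−7.86/10) = 0.1637
  Stage 4: F_4 = 10^(6.79/10) = 4.775, G_4 = 10^(19.6/10) = 91.20
Friis cascade:
  F = 1.361 + (1.694 − 1)/44.67 + (8.017 − 1)/26.36 + (4.775 − 1)/4.315 = 2.518
NF = 10 log₁₀(2.518) = 4.01 dB

4.01 dB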